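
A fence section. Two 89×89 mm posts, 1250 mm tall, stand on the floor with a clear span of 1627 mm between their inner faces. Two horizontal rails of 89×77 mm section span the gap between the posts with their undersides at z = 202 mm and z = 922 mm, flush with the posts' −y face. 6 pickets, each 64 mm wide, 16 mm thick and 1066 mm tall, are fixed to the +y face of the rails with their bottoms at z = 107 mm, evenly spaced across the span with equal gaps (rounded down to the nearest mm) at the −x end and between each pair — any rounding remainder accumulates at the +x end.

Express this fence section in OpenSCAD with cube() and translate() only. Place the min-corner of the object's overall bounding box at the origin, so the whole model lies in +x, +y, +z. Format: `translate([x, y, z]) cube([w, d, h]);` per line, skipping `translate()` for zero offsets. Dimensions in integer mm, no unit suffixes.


cube([89, 89, 1250]);
translate([1716, 0, 0]) cube([89, 89, 1250]);
translate([89, 0, 202]) cube([1627, 89, 77]);
translate([89, 0, 922]) cube([1627, 89, 77]);
translate([266, 89, 107]) cube([64, 16, 1066]);
translate([507, 89, 107]) cube([64, 16, 1066]);
translate([748, 89, 107]) cube([64, 16, 1066]);
translate([989, 89, 107]) cube([64, 16, 1066]);
translate([1230, 89, 107]) cube([64, 16, 1066]);
translate([1471, 89, 107]) cube([64, 16, 1066]);


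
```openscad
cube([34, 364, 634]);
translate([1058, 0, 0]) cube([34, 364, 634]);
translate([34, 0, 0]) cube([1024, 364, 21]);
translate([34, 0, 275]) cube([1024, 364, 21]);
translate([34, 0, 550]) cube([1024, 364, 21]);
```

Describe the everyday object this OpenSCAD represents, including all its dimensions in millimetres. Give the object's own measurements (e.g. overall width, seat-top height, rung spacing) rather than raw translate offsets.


An open bookshelf. Two side panels, each 34 mm thick, 364 mm deep and 634 mm tall, stand 1092 mm apart (outside-to-outside). Between them sit 3 shelves, each 21 mm thick and 364 mm deep, spanning the full gap between the sides. The bottom shelf rests on the floor (its underside at z = 0) and the clear gap between one shelf's top and the next shelf's underside is 254 mm.


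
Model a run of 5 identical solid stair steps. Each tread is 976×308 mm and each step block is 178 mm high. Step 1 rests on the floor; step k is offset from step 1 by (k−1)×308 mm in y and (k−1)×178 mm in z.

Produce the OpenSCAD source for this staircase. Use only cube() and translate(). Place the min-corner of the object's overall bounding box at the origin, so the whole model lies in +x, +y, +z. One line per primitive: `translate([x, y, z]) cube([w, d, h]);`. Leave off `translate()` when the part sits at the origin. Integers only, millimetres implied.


cube([976, 308, 178]);
translate([0, 308, 178]) cube([976, 308, 178]);
translate([0, 616, 356]) cube([976, 308, 178]);
translate([0, 924, 534]) cube([976, 308, 178]);
translate([0, 1232, 712]) cube([976, 308, 178]);


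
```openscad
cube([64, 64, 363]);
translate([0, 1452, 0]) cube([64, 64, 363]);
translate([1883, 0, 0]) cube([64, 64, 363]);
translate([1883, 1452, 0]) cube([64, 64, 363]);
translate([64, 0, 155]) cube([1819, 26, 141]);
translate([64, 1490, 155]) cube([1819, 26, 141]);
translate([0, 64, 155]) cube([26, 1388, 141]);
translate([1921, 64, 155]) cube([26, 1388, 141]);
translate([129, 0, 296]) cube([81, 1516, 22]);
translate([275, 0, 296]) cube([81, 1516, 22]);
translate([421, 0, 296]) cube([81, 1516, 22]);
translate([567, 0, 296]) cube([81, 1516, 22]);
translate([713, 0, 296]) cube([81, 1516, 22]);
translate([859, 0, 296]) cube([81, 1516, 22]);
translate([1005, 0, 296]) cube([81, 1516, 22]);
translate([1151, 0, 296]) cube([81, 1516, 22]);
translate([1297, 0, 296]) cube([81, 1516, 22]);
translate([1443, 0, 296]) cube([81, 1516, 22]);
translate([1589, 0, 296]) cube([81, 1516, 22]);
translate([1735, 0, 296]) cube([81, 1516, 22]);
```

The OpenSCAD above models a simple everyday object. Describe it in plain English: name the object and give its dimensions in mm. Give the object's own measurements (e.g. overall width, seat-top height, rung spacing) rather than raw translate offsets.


A bed frame 1947 mm long (x) by 1516 mm wide (y). Four 64×64 mm corner posts, 363 mm tall, at the corners of the footprint. Four rails of 26 mm thickness and 141 mm height run between adjacent posts with their undersides at z = 155 mm, their outer faces flush with the outside of the frame (the two x-running rails run between the posts' inner faces; the two y-running rails run between the posts' inner faces). 12 slats, each 81 mm wide (x) and 22 mm thick, lie across the top of the two x-running rails, running the full 1516 mm width of the frame in y; along x they sit between the end posts with a 65 mm gap after the −x posts and between neighbouring slats, leaving 67 mm before the +x posts.


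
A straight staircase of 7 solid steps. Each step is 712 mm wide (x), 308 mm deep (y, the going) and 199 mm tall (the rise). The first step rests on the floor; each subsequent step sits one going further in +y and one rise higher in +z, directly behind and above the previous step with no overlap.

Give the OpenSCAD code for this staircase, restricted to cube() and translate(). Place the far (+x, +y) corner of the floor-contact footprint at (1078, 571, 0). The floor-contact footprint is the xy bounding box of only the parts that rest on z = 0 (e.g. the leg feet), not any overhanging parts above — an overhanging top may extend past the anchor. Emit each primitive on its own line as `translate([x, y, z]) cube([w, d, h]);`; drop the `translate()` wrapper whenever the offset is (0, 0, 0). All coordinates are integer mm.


translate([366, 263, 0]) cube([712, 308, 199]);
translate([366, 571, 199]) cube([712, 308, 199]);
translate([366, 879, 398]) cube([712, 308, 199]);
translate([366, 1187, 597]) cube([712, 308, 199]);
translate([366, 1495, 796]) cube([712, 308, 199]);
translate([366, 1803, 995]) cube([712, 308, 199]);
translate([366, 2111, 1194]) cube([712, 308, 199]);


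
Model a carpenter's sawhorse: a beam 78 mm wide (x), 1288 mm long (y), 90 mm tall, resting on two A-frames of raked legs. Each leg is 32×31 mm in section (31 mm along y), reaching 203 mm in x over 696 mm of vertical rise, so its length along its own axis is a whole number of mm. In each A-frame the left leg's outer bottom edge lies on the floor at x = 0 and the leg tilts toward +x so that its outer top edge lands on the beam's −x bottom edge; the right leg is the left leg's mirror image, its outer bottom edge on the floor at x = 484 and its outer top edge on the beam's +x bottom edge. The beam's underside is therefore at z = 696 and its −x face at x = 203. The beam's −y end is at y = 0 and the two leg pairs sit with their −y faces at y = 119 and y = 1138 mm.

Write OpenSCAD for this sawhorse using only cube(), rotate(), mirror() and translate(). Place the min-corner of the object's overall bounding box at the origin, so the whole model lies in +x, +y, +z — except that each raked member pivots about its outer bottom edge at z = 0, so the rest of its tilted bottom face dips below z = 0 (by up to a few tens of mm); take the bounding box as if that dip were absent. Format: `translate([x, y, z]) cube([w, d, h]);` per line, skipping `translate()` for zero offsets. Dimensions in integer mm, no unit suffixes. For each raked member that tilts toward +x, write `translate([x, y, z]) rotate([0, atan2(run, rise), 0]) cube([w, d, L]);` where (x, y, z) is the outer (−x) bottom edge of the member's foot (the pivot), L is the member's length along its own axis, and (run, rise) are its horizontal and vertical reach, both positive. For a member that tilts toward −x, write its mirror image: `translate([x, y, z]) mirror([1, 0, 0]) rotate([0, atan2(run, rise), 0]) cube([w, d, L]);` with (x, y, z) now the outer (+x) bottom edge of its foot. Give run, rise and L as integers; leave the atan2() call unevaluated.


translate([203, 0, 696]) cube([78, 1288, 90]);
translate([0, 119, 0]) rotate([0, atan2(203, 696), 0]) cube([32, 31, 725]);
translate([484, 119, 0]) mirror([1, 0, 0]) rotate([0, atan2(203, 696), 0]) cube([32, 31, 725]);
translate([0, 1138, 0]) rotate([0, atan2(203, 696), 0]) cube([32, 31, 725]);
translate([484, 1138, 0]) mirror([1, 0, 0]) rotate([0, atan2(203, 696), 0]) cube([32, 31, 725]);


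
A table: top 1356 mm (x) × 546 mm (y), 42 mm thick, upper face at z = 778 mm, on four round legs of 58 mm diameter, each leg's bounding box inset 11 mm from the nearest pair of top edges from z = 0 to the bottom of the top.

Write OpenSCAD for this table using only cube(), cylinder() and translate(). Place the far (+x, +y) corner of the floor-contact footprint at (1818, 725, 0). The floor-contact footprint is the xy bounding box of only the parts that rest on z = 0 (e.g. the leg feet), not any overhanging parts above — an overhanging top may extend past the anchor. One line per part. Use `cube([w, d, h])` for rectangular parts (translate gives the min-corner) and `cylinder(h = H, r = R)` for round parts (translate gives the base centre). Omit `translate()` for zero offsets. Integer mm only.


translate([473, 190, 736]) cube([1356, 546, 42]);
translate([513, 230, 0]) cylinder(h = 736, r = 29);
translate([1789, 230, 0]) cylinder(h = 736, r = 29);
translate([513, 696, 0]) cylinder(h = 736, r = 29);
translate([1789, 696, 0]) cylinder(h = 736, r = 29);


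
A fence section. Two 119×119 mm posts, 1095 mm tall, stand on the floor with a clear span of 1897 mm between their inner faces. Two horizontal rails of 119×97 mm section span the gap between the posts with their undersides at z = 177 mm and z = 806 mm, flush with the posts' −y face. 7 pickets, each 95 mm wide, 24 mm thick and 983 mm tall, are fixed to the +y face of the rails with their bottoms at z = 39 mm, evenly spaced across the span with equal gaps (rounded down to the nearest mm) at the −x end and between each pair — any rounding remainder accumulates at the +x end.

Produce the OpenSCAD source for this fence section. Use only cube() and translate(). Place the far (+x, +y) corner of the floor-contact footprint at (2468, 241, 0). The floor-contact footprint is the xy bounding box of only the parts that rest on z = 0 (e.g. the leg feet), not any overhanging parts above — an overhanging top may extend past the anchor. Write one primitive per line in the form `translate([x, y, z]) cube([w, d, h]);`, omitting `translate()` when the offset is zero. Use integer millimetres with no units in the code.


translate([333, 122, 0]) cube([119, 119, 1095]);
translate([2349, 122, 0]) cube([119, 119, 1095]);
translate([452, 122, 177]) cube([1897, 119, 97]);
translate([452, 122, 806]) cube([1897, 119, 97]);
translate([606, 241, 39]) cube([95, 24, 983]);
translate([855, 241, 39]) cube([95, 24, 983]);
translate([1104, 241, 39]) cube([95, 24, 983]);
translate([1353, 241, 39]) cube([95, 24, 983]);
translate([1602, 241, 39]) cube([95, 24, 983]);
translate([1851, 241, 39]) cube([95, 24, 983]);
translate([2100, 241, 39]) cube([95, 24, 983]);


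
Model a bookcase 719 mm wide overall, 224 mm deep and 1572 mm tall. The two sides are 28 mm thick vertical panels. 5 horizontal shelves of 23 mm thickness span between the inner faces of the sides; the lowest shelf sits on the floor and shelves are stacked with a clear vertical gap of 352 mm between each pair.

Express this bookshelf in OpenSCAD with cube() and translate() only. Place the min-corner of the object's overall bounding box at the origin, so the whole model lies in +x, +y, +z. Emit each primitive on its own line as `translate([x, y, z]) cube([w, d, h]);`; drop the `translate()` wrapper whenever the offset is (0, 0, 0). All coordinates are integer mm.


cube([28, 224, 1572]);
translate([691, 0, 0]) cube([28, 224, 1572]);
translate([28, 0, 0]) cube([663, 224, 23]);
translate([28, 0, 375]) cube([663, 224, 23]);
translate([28, 0, 750]) cube([663, 224, 23]);
translate([28, 0, 1125]) cube([663, 224, 23]);
translate([28, 0, 1500]) cube([663, 224, 23]);


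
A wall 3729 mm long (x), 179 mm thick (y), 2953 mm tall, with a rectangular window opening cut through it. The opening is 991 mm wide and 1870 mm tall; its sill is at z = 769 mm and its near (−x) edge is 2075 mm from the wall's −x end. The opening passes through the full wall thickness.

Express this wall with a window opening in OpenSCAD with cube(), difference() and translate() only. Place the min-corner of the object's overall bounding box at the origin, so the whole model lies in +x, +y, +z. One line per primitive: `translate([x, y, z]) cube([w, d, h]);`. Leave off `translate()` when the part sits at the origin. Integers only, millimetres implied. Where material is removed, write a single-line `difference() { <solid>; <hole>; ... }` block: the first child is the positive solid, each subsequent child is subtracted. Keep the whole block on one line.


difference() { cube([3729, 179, 2953]); translate([2075, 0, 769]) cube([991, 179, 1870]); }


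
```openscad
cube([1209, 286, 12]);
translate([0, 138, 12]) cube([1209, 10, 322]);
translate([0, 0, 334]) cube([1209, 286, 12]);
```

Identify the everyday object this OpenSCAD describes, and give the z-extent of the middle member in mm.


An I-beam. The web height is 322 mm.

Two wide flanges with a thin centred web — an I-beam. Overall 346 mm minus two 12 mm flanges gives a web of 346 − 2·12 = 322 mm.


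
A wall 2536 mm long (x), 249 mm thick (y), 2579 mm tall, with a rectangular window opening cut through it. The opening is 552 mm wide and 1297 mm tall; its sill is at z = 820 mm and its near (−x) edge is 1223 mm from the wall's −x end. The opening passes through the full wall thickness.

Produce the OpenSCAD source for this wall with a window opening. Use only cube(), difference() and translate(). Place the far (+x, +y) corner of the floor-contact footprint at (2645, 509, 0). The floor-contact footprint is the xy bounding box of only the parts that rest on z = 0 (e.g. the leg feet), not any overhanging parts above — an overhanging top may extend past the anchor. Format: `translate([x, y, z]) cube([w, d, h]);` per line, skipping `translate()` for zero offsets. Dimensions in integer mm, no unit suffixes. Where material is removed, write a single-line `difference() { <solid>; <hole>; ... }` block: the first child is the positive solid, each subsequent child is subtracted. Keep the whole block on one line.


difference() { translate([109, 260, 0]) cube([2536, 249, 2579]); translate([1332, 260, 820]) cube([552, 249, 1297]); }


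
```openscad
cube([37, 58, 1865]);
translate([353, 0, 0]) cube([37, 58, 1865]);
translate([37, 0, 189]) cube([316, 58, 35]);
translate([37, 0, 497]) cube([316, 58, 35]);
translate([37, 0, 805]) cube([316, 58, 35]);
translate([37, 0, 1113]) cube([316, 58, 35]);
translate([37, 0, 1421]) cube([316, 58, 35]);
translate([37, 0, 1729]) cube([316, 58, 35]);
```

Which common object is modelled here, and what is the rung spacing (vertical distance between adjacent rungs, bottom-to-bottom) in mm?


A ladder. The rung spacing is 308 mm.

Two tall 37×58 posts with 6 short bars between them — a ladder. Adjacent rungs sit at z = 189 and z = 497, so the spacing is 497 − 189 = 308 mm.


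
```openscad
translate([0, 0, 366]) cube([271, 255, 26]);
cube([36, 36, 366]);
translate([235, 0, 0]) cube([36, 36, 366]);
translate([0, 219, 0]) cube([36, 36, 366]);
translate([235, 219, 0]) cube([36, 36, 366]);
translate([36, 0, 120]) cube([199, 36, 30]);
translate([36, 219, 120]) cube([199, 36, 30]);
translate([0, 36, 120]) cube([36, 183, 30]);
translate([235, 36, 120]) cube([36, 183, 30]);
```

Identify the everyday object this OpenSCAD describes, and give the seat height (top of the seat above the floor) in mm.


A stool. The seat height is 392 mm.

A 271×255×26 slab at z = 366 on four corner posts — a stool. The seat top is 366 + 26 = 392 mm.


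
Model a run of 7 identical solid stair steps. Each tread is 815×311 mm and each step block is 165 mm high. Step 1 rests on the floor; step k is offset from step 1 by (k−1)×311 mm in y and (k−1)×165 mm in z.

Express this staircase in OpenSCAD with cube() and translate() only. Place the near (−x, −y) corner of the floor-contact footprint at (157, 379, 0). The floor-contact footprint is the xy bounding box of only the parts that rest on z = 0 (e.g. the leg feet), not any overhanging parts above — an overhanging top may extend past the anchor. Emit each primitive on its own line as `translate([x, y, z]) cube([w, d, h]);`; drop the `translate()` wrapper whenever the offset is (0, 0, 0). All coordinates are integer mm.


translate([157, 379, 0]) cube([815, 311, 165]);
translate([157, 690, 165]) cube([815, 311, 165]);
translate([157, 1001, 330]) cube([815, 311, 165]);
translate([157, 1312, 495]) cube([815, 311, 165]);
translate([157, 1623, 660]) cube([815, 311, 165]);
translate([157, 1934, 825]) cube([815, 311, 165]);
translate([157, 2245, 990]) cube([815, 311, 165]);


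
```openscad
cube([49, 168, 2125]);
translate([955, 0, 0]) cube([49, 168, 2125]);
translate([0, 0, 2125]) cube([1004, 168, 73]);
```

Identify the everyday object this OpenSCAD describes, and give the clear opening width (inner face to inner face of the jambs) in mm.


A door frame. The clear opening width is 906 mm.

Two 2125 mm tall posts with a header on top — a door frame. The left jamb is 49 mm wide at x = 0; the right jamb starts at x = 955. The clear opening is 955 − 49 = 906 mm.


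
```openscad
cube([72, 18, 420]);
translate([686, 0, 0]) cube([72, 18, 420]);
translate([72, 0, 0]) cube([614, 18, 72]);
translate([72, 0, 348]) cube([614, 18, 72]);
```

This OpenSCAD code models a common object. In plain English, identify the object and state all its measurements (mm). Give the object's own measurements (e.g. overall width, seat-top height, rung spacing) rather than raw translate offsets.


A rectangular picture frame lying in the x–z plane (depth along y). The opening is 614 mm wide (x) by 276 mm tall (z), surrounded by a border 72 mm wide on all four sides. The frame is 18 mm deep and is made of two full-height vertical stiles with two horizontal rails fitted between them.


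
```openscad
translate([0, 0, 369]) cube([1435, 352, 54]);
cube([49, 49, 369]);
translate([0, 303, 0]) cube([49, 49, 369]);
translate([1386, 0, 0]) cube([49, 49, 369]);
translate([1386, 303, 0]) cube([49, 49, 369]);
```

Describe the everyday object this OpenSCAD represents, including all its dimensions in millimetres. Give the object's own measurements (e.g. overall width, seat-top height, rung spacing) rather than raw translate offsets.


A bench: a 1435×352 mm seat slab, 54 mm thick, top at z = 423 mm, on four 49×49 mm square legs flush with the seat corners and standing on z = 0.


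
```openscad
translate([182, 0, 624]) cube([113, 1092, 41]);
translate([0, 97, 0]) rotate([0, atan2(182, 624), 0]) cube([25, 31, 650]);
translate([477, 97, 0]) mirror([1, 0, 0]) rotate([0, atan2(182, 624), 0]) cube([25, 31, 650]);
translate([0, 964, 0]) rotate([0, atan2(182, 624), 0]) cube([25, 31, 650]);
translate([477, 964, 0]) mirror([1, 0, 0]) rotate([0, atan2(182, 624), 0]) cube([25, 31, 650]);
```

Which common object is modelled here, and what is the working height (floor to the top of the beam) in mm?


A sawhorse. The overall height is 665 mm.

A beam across two mirrored pairs of raked legs — a sawhorse. The beam's underside is at z = 624 (matching the legs' vertical rise in atan2(182, 624)) and the beam is 41 mm tall, so its top is at 624 + 41 = 665 mm. The raked legs top out at the beam's underside, so that is the highest point.


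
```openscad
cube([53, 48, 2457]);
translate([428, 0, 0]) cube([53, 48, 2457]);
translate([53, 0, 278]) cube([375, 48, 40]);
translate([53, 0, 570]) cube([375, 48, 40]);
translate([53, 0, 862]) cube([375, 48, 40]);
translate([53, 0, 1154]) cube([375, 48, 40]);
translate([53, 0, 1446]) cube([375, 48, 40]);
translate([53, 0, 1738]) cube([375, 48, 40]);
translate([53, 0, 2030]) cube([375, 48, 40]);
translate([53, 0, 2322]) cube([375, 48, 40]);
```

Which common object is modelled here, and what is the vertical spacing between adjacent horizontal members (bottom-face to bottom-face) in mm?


A ladder. The rung spacing is 292 mm.

Two tall 53×48 posts with 8 short bars between them — a ladder. Adjacent rungs sit at z = 278 and z = 570, so the spacing is 570 − 278 = 292 mm.


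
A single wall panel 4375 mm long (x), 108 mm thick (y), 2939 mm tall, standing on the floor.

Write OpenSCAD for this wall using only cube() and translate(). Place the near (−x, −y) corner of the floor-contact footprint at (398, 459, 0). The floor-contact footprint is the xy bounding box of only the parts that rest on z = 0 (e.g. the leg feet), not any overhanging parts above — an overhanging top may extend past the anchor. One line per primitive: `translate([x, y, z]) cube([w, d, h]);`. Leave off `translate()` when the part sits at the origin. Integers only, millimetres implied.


translate([398, 459, 0]) cube([4375, 108, 2939]);


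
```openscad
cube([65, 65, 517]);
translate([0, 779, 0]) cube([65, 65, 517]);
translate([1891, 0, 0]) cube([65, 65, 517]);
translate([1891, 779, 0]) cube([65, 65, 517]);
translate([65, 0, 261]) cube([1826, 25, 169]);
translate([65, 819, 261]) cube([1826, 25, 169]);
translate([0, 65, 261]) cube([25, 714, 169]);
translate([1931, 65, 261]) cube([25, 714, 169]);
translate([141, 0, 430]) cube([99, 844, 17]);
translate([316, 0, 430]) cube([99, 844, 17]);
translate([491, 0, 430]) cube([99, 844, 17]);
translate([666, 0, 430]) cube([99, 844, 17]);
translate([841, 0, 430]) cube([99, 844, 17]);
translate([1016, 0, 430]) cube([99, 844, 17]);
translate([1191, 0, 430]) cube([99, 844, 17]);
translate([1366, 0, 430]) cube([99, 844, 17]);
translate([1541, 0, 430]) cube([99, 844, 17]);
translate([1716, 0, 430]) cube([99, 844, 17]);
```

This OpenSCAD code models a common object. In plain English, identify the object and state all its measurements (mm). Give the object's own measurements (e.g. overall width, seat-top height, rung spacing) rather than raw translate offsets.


A bed frame 1956 mm long (x) by 844 mm wide (y). Four 65×65 mm corner posts, 517 mm tall, at the corners of the footprint. Four rails of 25 mm thickness and 169 mm height run between adjacent posts with their undersides at z = 261 mm, their outer faces flush with the outside of the frame (the two x-running rails run between the posts' inner faces; the two y-running rails run between the posts' inner faces). 10 slats, each 99 mm wide (x) and 17 mm thick, lie across the top of the two x-running rails, running the full 844 mm width of the frame in y; along x they sit between the end posts with a 76 mm gap after the −x posts and between neighbouring slats and before the +x posts.


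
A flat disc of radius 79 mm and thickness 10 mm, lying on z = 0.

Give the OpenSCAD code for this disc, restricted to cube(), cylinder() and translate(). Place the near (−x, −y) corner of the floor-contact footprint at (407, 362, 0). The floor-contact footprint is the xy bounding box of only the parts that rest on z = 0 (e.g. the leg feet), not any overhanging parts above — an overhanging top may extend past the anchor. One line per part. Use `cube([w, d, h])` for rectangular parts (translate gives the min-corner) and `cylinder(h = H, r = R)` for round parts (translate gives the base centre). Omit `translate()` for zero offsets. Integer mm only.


translate([486, 441, 0]) cylinder(h = 10, r = 79);


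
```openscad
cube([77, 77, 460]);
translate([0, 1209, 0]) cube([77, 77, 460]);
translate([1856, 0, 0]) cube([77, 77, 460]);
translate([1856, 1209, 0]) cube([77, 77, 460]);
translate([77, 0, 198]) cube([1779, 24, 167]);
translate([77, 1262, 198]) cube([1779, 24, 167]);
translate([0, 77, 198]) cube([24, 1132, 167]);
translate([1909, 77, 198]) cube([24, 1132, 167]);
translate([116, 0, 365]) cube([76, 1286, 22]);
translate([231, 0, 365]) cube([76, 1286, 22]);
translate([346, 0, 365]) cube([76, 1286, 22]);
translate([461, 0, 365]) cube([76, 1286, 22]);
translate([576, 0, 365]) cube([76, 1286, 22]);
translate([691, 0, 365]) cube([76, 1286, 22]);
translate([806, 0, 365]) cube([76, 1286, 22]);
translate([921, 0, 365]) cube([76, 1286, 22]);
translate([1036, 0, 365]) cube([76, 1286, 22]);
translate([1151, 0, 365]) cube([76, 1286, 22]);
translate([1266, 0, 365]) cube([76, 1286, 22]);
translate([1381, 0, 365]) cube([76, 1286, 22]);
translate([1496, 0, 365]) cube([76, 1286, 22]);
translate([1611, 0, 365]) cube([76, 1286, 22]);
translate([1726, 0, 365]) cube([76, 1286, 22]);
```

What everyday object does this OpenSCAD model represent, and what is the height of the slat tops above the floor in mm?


A bed frame. The slat-top height is 387 mm.

Four posts, four rails, and a row of slats — a bed frame. Slats sit on the rails at z = 198 + 167 = 365; with slat thickness 22, the top is 387 mm.


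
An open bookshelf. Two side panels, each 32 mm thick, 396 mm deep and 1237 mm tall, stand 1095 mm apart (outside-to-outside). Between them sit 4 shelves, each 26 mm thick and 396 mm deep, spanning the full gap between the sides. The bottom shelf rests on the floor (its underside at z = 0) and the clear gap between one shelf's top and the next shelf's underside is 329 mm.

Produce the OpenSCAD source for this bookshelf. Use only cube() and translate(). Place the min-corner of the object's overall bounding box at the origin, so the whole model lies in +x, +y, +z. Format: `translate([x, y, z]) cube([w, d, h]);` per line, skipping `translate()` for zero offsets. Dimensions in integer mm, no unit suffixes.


cube([32, 396, 1237]);
translate([1063, 0, 0]) cube([32, 396, 1237]);
translate([32, 0, 0]) cube([1031, 396, 26]);
translate([32, 0, 355]) cube([1031, 396, 26]);
translate([32, 0, 710]) cube([1031, 396, 26]);
translate([32, 0, 1065]) cube([1031, 396, 26]);


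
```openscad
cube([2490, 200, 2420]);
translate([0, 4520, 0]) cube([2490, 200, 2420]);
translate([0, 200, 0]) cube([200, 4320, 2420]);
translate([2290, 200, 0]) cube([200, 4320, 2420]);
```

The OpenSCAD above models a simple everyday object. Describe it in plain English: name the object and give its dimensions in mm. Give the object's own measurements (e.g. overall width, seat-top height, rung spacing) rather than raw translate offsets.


The wall frame of a small rectangular building: four walls, each 2420 mm tall and 200 mm thick, enclosing a footprint 2490 mm (x) by 4720 mm (y) outside-to-outside, with no floor or roof. The front and back walls (the −y and +y sides) span the full width; the two side walls fit between them.


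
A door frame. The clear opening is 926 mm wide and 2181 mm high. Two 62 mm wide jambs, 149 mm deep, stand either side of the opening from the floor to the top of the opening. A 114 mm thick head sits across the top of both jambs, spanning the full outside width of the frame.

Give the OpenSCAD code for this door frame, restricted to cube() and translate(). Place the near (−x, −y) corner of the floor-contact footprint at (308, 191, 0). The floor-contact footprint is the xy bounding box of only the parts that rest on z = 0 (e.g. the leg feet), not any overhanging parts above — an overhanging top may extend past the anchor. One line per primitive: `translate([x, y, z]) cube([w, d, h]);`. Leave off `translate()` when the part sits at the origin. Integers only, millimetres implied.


translate([308, 191, 0]) cube([62, 149, 2181]);
translate([1296, 191, 0]) cube([62, 149, 2181]);
translate([308, 191, 2181]) cube([1050, 149, 114]);


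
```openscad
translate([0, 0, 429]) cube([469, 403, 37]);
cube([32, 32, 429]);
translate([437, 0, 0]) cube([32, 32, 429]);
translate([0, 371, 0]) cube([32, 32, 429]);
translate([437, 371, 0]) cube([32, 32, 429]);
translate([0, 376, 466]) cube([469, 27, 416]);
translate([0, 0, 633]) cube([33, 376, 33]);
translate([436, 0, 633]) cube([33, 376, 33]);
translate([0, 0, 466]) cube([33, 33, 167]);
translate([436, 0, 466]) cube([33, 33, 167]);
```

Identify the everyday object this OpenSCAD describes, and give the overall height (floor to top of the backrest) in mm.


A chair. The overall height is 882 mm.

A slab on four corner posts with a tall panel at the back — a chair. The seat slab sits at z = 429 with thickness 37, and the 416 mm backrest starts at the seat top, so the overall height is 429 + 37 + 416 = 882 mm.


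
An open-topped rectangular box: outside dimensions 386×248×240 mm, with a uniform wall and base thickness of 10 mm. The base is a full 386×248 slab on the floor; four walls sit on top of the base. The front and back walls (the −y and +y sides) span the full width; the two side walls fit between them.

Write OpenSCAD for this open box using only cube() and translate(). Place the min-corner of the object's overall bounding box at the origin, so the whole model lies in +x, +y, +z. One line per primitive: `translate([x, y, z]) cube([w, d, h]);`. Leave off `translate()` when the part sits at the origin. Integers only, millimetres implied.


cube([386, 248, 10]);
translate([0, 0, 10]) cube([386, 10, 230]);
translate([0, 238, 10]) cube([386, 10, 230]);
translate([0, 10, 10]) cube([10, 228, 230]);
translate([376, 10, 10]) cube([10, 228, 230]);


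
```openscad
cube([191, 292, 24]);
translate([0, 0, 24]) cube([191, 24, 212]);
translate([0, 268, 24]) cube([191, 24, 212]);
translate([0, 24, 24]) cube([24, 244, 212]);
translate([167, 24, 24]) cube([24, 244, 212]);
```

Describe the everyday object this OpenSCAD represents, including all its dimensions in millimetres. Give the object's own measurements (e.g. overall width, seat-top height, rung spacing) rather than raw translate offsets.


An open-topped rectangular box: outside dimensions 191×292×236 mm, with a uniform wall and base thickness of 24 mm. The base is a full 191×292 slab on the floor; four walls sit on top of the base. The front and back walls (the −y and +y sides) span the full width; the two side walls fit between them.


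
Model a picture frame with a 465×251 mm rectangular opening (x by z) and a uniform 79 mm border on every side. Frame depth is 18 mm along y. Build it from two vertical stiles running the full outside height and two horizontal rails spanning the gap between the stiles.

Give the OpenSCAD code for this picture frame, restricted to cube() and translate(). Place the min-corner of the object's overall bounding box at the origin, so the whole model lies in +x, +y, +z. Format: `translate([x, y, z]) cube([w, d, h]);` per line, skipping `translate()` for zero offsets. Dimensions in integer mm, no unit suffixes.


cube([79, 18, 409]);
translate([544, 0, 0]) cube([79, 18, 409]);
translate([79, 0, 0]) cube([465, 18, 79]);
translate([79, 0, 330]) cube([465, 18, 79]);


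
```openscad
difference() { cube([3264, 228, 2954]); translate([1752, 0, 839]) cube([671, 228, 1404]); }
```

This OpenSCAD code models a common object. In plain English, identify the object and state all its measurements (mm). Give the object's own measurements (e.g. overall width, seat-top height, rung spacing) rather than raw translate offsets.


A wall 3264 mm long (x), 228 mm thick (y), 2954 mm tall, with a rectangular window opening cut through it. The opening is 671 mm wide and 1404 mm tall; its sill is at z = 839 mm and its near (−x) edge is 1752 mm from the wall's −x end. The opening passes through the full wall thickness.


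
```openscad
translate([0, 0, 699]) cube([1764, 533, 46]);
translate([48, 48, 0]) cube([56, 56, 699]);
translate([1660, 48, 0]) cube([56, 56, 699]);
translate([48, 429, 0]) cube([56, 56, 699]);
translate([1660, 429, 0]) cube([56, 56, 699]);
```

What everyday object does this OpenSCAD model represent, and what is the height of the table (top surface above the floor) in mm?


A table. The table height is 745 mm.

A 1764×533×46 slab sits at z = 699 on four 56 mm square posts — a table. The top surface is at 699 + 46 = 745 mm.


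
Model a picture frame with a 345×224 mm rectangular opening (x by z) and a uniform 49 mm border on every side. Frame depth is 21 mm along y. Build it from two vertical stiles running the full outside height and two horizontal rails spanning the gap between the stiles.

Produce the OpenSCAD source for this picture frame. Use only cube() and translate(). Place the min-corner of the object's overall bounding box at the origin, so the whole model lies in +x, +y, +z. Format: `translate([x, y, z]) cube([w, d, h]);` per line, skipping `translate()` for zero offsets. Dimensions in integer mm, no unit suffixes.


cube([49, 21, 322]);
translate([394, 0, 0]) cube([49, 21, 322]);
translate([49, 0, 0]) cube([345, 21, 49]);
translate([49, 0, 273]) cube([345, 21, 49]);


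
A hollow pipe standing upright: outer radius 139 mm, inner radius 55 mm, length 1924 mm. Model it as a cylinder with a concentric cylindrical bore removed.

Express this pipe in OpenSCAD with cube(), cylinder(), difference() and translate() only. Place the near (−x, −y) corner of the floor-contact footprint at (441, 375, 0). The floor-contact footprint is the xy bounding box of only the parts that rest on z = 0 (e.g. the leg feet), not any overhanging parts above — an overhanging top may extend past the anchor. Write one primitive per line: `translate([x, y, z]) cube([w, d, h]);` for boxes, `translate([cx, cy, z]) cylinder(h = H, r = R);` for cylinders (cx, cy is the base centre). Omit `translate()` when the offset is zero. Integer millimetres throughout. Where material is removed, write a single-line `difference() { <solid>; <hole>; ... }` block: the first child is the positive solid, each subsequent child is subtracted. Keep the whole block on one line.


difference() { translate([580, 514, 0]) cylinder(h = 1924, r = 139); translate([580, 514, 0]) cylinder(h = 1924, r = 55); }


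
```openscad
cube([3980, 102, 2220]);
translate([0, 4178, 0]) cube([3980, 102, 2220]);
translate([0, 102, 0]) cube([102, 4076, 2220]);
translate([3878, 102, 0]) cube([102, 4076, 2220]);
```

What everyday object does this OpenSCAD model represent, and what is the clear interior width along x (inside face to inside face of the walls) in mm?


A house (or room) frame. The interior width is 3776 mm.

Four 2220 mm walls enclosing a rectangle with no floor or roof — a room or house frame. Outside width is 3980 mm and wall thickness is 102 mm, so the interior width is 3980 − 2 × 102 = 3776 mm.


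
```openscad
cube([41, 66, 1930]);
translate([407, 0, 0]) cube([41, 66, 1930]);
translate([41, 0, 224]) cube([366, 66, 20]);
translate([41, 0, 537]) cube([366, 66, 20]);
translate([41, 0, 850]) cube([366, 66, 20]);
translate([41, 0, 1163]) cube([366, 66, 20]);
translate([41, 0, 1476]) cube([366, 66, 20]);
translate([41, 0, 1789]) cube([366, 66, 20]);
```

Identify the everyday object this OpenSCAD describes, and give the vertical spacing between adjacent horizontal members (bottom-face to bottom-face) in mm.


A ladder. The rung spacing is 313 mm.

Two tall 41×66 posts with 6 short bars between them — a ladder. Adjacent rungs sit at z = 224 and z = 537, so the spacing is 537 − 224 = 313 mm.


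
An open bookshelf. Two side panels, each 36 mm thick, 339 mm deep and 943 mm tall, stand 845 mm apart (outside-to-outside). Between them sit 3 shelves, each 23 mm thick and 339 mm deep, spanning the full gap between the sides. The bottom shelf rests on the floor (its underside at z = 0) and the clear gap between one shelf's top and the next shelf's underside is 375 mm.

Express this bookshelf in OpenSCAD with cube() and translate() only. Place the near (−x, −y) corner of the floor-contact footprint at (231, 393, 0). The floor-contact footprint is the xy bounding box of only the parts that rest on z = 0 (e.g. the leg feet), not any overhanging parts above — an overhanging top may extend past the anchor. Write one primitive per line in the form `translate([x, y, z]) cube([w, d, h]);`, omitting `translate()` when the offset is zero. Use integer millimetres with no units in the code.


translate([231, 393, 0]) cube([36, 339, 943]);
translate([1040, 393, 0]) cube([36, 339, 943]);
translate([267, 393, 0]) cube([773, 339, 23]);
translate([267, 393, 398]) cube([773, 339, 23]);
translate([267, 393, 796]) cube([773, 339, 23]);


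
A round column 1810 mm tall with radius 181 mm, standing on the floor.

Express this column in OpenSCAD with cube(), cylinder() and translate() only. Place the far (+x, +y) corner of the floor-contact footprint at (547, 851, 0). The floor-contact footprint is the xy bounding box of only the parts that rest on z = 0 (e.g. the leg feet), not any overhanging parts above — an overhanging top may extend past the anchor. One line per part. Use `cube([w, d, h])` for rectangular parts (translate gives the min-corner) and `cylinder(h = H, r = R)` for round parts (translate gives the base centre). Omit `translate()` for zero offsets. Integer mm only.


translate([366, 670, 0]) cylinder(h = 1810, r = 181);


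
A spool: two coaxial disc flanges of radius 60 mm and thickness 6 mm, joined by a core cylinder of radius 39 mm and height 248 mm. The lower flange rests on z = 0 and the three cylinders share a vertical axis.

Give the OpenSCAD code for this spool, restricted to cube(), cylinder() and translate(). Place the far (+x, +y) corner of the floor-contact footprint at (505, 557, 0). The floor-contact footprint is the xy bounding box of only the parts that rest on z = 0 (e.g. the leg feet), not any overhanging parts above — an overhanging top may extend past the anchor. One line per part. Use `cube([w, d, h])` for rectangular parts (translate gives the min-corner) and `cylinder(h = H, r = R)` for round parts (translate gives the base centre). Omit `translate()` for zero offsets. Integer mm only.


translate([445, 497, 0]) cylinder(h = 6, r = 60);
translate([445, 497, 6]) cylinder(h = 248, r = 39);
translate([445, 497, 254]) cylinder(h = 6, r = 60);


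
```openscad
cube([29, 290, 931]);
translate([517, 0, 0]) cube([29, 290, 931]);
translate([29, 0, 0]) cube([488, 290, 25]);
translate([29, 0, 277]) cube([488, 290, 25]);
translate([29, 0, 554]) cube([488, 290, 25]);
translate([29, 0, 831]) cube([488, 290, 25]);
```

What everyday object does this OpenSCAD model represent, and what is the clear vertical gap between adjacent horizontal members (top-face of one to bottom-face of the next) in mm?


A bookshelf. The clear shelf gap is 252 mm.

Two tall side panels with 4 horizontal boards between them — a bookshelf. The first two shelf undersides are at z = 0 and z = 277; with shelf thickness 25, the clear gap is 277 − 0 − 25 = 252 mm.


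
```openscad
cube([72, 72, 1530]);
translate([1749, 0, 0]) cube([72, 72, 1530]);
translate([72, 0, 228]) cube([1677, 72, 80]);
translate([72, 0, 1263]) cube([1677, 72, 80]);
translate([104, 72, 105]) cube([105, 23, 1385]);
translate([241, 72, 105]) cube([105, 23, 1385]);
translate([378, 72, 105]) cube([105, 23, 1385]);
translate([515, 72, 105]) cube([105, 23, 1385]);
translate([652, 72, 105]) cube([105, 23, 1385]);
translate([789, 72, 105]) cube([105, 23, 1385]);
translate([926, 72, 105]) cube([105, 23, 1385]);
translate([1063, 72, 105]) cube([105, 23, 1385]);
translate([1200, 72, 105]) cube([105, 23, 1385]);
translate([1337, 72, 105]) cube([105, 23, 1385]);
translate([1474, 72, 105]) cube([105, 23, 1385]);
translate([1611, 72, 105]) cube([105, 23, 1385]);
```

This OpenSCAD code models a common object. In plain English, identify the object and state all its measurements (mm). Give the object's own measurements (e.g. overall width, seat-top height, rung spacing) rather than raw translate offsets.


A fence section. Two 72×72 mm posts, 1530 mm tall, stand on the floor with a clear span of 1677 mm between their inner faces. Two horizontal rails of 72×80 mm section span the gap between the posts with their undersides at z = 228 mm and z = 1263 mm, flush with the posts' −y face. 12 pickets, each 105 mm wide, 23 mm thick and 1385 mm tall, are fixed to the +y face of the rails with their bottoms at z = 105 mm, spaced across the span with a 32 mm gap after the −x post and between neighbouring pickets, with 33 mm left before the +x post.
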